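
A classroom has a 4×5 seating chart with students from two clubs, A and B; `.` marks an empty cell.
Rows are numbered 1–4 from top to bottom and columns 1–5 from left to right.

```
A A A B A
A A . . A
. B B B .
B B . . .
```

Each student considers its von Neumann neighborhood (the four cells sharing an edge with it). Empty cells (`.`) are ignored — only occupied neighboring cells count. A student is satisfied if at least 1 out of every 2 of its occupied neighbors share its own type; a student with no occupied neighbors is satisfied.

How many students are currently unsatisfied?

(1,1)A 2/2 satisfied
(1,2)A 3/3 satisfied
(1,3)A 1/2 satisfied
(1,4)B 0/2 not
(1,5)A 1/2 satisfied
(2,1)A 2/2 satisfied
(2,2)A 2/3 satisfied
(2,5)A 1/1 satisfied
(3,2)B 2/3 satisfied
(3,3)B 2/2 satisfied
(3,4)B 1/1 satisfied
(4,1)B 1/1 satisfied
(4,2)B 2/2 satisfied
Unsatisfied: (1,4) — 1 in total.

1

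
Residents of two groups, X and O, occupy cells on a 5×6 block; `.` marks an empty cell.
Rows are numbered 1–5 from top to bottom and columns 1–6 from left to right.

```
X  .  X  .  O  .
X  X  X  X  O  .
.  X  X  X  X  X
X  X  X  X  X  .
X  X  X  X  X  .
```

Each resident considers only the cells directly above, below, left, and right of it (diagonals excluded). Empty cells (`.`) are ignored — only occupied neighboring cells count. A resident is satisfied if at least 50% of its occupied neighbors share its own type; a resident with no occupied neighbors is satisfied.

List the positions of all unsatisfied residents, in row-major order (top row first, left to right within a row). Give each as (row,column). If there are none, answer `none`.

(2,5)

(1,1)X 1/1 satisfied
(1,3)X 1/1 satisfied
(1,5)O 1/1 satisfied
(2,1)X 2/2 satisfied
(2,2)X 3/3 satisfied
(2,3)X 4/4 satisfied
(2,4)X 2/3 satisfied
(2,5)O 1/3 not
(3,2)X 3/3 satisfied
(3,3)X 4/4 satisfied
(3,4)X 4/4 satisfied
(3,5)X 3/4 satisfied
(3,6)X 1/1 satisfied
(4,1)X 2/2 satisfied
(4,2)X 4/4 satisfied
(4,3)X 4/4 satisfied
(4,4)X 4/4 satisfied
(4,5)X 3/3 satisfied
(5,1)X 2/2 satisfied
(5,2)X 3/3 satisfied
(5,3)X 3/3 satisfied
(5,4)X 3/3 satisfied
(5,5)X 2/2 satisfied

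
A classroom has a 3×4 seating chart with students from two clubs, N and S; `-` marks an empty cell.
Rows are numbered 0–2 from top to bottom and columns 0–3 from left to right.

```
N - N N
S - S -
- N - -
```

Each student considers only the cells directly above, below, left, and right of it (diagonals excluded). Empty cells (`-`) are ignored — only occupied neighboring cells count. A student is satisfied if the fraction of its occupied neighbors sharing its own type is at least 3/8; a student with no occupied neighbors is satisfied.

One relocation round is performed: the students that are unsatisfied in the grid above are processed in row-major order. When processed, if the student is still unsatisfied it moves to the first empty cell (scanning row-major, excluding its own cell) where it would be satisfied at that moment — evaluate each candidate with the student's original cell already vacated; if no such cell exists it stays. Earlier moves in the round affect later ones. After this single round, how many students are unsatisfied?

0

Initially unsatisfied (in order): (0,0), (1,0), (1,2).
  (0,0) → (0,1).
  (1,0): now satisfied by earlier moves; stays.
  (1,2) → (0,0).
Resulting grid:
S N N N
S - - -
- N - -
All satisfied now.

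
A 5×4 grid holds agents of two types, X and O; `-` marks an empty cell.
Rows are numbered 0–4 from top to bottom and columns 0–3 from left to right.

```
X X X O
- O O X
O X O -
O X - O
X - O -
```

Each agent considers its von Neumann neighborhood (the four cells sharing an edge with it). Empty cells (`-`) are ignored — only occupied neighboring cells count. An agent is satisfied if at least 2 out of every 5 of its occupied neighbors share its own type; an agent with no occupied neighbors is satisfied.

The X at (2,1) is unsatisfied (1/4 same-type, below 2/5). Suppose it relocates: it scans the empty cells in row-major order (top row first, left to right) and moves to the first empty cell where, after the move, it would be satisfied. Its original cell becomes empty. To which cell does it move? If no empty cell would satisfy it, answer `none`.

Vacating (2,1). Empty cells in order:
  (1,0): 1/3 same-type → still unsatisfied.
  (2,3): 1/3 same-type → still unsatisfied.
  (3,2): 1/4 same-type → still unsatisfied.
  (4,1): 2/3 same-type → satisfied — stop here.

(4,1)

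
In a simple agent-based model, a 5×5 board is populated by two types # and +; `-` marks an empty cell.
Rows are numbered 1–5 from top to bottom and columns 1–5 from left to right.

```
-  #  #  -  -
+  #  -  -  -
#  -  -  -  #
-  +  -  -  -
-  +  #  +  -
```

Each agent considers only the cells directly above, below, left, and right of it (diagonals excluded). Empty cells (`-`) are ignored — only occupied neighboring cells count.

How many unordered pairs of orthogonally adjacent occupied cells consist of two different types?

Scan each occupied cell's neighbors to the right and below so each pair is counted once.
Row 1: #(1,2)–#(1,3)= #(1,2)–#(2,2)=  → 0/2 unlike.
Row 2: +(2,1)–#(2,2)≠ +(2,1)–#(3,1)≠  → 2/2 unlike.
Row 4: +(4,2)–+(5,2)=  → 0/1 unlike.
Row 5: +(5,2)–#(5,3)≠ #(5,3)–+(5,4)≠  → 2/2 unlike.
Total adjacent occupied pairs: 7; unlike-type pairs: 4.

4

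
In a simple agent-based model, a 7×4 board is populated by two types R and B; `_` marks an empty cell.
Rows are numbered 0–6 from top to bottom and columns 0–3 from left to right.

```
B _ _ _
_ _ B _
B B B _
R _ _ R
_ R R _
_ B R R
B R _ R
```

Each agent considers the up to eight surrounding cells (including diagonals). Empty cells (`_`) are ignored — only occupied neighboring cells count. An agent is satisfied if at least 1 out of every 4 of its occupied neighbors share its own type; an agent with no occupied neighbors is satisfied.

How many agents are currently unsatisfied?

Row 0: (0,0)B 0/0 ✓
Row 1: (1,2)B 2/2 ✓
Row 2: (2,0)B 1/2 ✓ · (2,1)B 3/4 ✓ · (2,2)B 2/3 ✓
Row 3: (3,0)R 1/3 ✓ · (3,3)R 1/2 ✓
Row 4: (4,1)R 3/4 ✓ · (4,2)R 4/5 ✓
Row 5: (5,1)B 1/5 ✗ · (5,2)R 5/6 ✓ · (5,3)R 3/3 ✓
Row 6: (6,0)B 1/2 ✓ · (6,1)R 1/3 ✓ · (6,3)R 2/2 ✓
Unsatisfied: (5,1) — 1 in total.

1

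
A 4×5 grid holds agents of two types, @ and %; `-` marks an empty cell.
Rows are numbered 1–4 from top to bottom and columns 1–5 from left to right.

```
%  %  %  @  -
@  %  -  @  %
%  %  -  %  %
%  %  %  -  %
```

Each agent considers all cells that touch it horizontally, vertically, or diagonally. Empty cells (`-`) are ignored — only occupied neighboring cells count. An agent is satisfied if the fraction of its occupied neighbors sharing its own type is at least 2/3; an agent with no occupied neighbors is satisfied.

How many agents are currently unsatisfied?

Row 1: (1,1)% 2/3 ✓ · (1,2)% 3/4 ✓ · (1,3)% 2/4 ✗ · (1,4)@ 1/3 ✗
Row 2: (2,1)@ 0/5 ✗ · (2,2)% 5/6 ✓ · (2,4)@ 1/5 ✗ · (2,5)% 2/4 ✗
Row 3: (3,1)% 4/5 ✓ · (3,2)% 5/6 ✓ · (3,4)% 4/5 ✓ · (3,5)% 3/4 ✓
Row 4: (4,1)% 3/3 ✓ · (4,2)% 4/4 ✓ · (4,3)% 3/3 ✓ · (4,5)% 2/2 ✓
Unsatisfied: (1,3), (1,4), (2,1), (2,4), (2,5) — 5 in total.

5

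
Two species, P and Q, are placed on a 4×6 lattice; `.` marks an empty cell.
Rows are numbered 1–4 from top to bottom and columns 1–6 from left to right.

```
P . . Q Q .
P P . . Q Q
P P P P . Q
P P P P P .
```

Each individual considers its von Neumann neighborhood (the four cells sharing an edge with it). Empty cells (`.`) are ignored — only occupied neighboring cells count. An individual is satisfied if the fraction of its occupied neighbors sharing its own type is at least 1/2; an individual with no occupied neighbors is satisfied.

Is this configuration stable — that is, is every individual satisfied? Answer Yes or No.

Yes

Row 1: (1,1)P 1/1 ✓ · (1,4)Q 1/1 ✓ · (1,5)Q 2/2 ✓
Row 2: (2,1)P 3/3 ✓ · (2,2)P 2/2 ✓ · (2,5)Q 2/2 ✓ · (2,6)Q 2/2 ✓
Row 3: (3,1)P 3/3 ✓ · (3,2)P 4/4 ✓ · (3,3)P 3/3 ✓ · (3,4)P 2/2 ✓ · (3,6)Q 1/1 ✓
Row 4: (4,1)P 2/2 ✓ · (4,2)P 3/3 ✓ · (4,3)P 3/3 ✓ · (4,4)P 3/3 ✓ · (4,5)P 1/1 ✓
All meet the threshold, so the configuration is stable.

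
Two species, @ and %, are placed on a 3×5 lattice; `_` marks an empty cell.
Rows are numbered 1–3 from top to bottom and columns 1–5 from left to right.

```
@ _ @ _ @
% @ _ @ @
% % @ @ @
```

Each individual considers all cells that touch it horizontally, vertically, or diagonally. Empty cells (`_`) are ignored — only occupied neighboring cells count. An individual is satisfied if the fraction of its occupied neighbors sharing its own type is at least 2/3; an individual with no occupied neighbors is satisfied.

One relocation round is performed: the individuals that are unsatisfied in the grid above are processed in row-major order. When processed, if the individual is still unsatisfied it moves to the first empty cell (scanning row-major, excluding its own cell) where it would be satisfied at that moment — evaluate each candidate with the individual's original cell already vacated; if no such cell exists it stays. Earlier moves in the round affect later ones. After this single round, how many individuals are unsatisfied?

1

Initially unsatisfied (in order): (1,1), (2,1), (2,2), (3,2).
  (1,1) → (1,2).
  (2,1): no empty cell satisfies it; stays.
  (2,2) → (1,4).
  (3,2): now satisfied by earlier moves; stays.
Resulting grid:
_ @ @ @ @
% _ _ @ @
% % @ @ @
Unsatisfied now: (1,2).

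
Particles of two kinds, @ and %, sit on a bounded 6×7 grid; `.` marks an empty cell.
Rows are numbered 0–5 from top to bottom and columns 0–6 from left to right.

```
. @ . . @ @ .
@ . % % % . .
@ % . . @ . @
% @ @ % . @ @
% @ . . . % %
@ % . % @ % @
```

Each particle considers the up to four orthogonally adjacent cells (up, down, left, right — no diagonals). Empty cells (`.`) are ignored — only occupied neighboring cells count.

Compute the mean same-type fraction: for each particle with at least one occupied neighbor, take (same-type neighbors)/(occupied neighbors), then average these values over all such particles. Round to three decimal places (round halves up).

0.410

(0,1)@ — no occupied neighbors
(0,4)@ 1/2
(0,5)@ 1/1
(1,0)@ 1/1
(1,2)% 1/1
(1,3)% 2/2
(1,4)% 1/3
(2,0)@ 1/3
(2,1)% 0/2
(2,4)@ 0/1
(2,6)@ 1/1
(3,0)% 1/3
(3,1)@ 2/4
(3,2)@ 1/2
(3,3)% 0/1
(3,5)@ 1/2
(3,6)@ 2/3
(4,0)% 1/3
(4,1)@ 1/3
(4,5)% 2/3
(4,6)% 1/3
(5,0)@ 0/2
(5,1)% 0/2
(5,3)% 0/1
(5,4)@ 0/2
(5,5)% 1/3
(5,6)@ 0/2
Sum over 26 particles: 1/2 + 1/1 + 1/1 + 1/1 + 2/2 + 1/3 + 1/3 + 0/2 + 0/1 + 1/1 + 1/3 + 2/4 + 1/2 + 0/1 + 1/2 + 2/3 + 1/3 + 1/3 + 2/3 + 1/3 + 0/2 + 0/2 + 0/1 + 0/2 + 1/3 + 0/2 = 32/3; mean = 32/3 ÷ 26 = 16/39 = 0.410256… → 0.410.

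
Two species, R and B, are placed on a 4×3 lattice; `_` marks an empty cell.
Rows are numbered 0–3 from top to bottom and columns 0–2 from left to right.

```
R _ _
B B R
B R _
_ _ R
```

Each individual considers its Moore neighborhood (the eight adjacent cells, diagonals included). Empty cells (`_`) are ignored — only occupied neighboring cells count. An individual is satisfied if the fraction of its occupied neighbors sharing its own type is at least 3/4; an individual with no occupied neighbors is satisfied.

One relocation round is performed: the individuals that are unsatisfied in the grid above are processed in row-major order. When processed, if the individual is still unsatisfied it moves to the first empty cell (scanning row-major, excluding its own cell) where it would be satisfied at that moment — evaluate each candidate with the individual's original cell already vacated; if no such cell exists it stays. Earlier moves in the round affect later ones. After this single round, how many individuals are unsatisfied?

Initially unsatisfied (in order): (0,0), (1,0), (1,1), (1,2), (2,0), (2,1).
  (0,0) → (2,2).
  (1,0) → (0,0).
  (1,1): no empty cell satisfies it; stays.
  (1,2) → (3,1).
  (2,0) → (0,1).
  (2,1): now satisfied by earlier moves; stays.
Resulting grid:
B B _
_ B _
_ R R
_ R R
Unsatisfied now: (1,1).

1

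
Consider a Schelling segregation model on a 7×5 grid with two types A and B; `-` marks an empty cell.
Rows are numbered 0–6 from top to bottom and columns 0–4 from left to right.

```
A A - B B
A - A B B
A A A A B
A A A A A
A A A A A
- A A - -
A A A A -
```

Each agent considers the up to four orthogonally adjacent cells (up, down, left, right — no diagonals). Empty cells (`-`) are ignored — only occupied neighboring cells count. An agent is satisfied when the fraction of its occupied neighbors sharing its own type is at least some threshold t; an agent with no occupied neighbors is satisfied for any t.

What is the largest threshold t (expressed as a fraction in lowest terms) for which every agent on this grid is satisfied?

(0,0)A 2/2
(0,1)A 1/1
(0,3)B 2/2
(0,4)B 2/2
(1,0)A 2/2
(1,2)A 1/2
(1,3)B 2/4
(1,4)B 3/3
(2,0)A 3/3
(2,1)A 3/3
(2,2)A 4/4
(2,3)A 2/4
(2,4)B 1/3
(3,0)A 3/3
(3,1)A 4/4
(3,2)A 4/4
(3,3)A 4/4
(3,4)A 2/3
(4,0)A 2/2
(4,1)A 4/4
(4,2)A 4/4
(4,3)A 3/3
(4,4)A 2/2
(5,1)A 3/3
(5,2)A 3/3
(6,0)A 1/1
(6,1)A 3/3
(6,2)A 3/3
(6,3)A 1/1
The smallest same-type fraction is 1/3 at (2,4), which reduces to 1/3. Any threshold above that leaves this agent unsatisfied.

1/3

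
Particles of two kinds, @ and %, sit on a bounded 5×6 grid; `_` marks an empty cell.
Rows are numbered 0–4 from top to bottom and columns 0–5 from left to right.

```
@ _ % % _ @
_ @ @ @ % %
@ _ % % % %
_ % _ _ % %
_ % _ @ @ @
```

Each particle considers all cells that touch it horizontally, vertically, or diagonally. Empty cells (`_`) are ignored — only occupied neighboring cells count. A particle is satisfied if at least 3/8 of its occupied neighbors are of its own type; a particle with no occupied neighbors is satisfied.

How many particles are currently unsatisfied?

Row 0: (0,0)@ 1/1 ok · (0,2)% 1/4 unhappy · (0,3)% 2/4 ok · (0,5)@ 0/2 unhappy
Row 1: (1,1)@ 3/5 ok · (1,2)@ 2/6 unhappy · (1,3)@ 1/7 unhappy · (1,4)% 5/7 ok · (1,5)% 3/4 ok
Row 2: (2,0)@ 1/2 ok · (2,2)% 2/5 ok · (2,3)% 4/6 ok · (2,4)% 6/7 ok · (2,5)% 5/5 ok
Row 3: (3,1)% 2/3 ok · (3,4)% 4/7 ok · (3,5)% 3/5 ok
Row 4: (4,1)% 1/1 ok · (4,3)@ 1/2 ok · (4,4)@ 2/4 ok · (4,5)@ 1/3 unhappy
Unsatisfied: (0,2), (0,5), (1,2), (1,3), (4,5) — 5 in total.

5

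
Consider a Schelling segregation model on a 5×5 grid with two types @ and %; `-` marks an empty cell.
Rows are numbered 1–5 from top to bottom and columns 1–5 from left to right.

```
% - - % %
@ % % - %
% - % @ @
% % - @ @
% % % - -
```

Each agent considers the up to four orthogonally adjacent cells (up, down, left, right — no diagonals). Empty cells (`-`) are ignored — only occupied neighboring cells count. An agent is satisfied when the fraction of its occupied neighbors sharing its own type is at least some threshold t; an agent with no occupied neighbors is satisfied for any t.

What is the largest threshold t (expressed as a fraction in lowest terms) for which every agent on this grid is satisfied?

Row 1: (1,1)% 0/1 · (1,4)% 1/1 · (1,5)% 2/2
Row 2: (2,1)@ 0/3 · (2,2)% 1/2 · (2,3)% 2/2 · (2,5)% 1/2
Row 3: (3,1)% 1/2 · (3,3)% 1/2 · (3,4)@ 2/3 · (3,5)@ 2/3
Row 4: (4,1)% 3/3 · (4,2)% 2/2 · (4,4)@ 2/2 · (4,5)@ 2/2
Row 5: (5,1)% 2/2 · (5,2)% 3/3 · (5,3)% 1/1
The smallest same-type fraction is 0/1 at (1,1), which reduces to 0/1. Any threshold above that leaves this agent unsatisfied.

0/1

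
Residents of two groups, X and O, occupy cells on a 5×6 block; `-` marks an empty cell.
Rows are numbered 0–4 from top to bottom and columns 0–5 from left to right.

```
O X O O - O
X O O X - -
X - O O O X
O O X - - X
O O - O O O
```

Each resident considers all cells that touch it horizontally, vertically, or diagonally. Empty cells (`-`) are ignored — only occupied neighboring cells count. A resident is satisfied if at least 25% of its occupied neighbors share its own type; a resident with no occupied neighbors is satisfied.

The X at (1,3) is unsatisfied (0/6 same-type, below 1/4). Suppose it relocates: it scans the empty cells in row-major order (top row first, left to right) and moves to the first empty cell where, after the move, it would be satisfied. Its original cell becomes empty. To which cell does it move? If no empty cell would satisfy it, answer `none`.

Vacating (1,3). Empty cells in order:
  (0,4): 0/2 same-type → still unsatisfied.
  (1,4): 1/5 same-type → still unsatisfied.
  (1,5): 1/3 same-type → satisfied — stop here.

(1,5)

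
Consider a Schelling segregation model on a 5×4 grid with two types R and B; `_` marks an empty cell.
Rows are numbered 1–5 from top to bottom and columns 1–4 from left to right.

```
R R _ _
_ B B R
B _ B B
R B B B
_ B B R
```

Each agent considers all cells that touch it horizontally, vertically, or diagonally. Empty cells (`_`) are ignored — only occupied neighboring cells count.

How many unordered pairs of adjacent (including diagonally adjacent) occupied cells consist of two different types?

12

Scan each occupied cell's neighbors to the right and below (and the two forward diagonals) so each pair is counted once.
From row 1: 3 unlike of 4 pairs (running 3/4).
From row 2: 3 unlike of 8 pairs (running 6/12).
From row 3: 1 unlike of 8 pairs (running 7/20).
From row 4: 4 unlike of 11 pairs (running 11/31).
From row 5: 1 unlike of 2 pairs (running 12/33).
Total adjacent occupied pairs: 33; unlike-type pairs: 12.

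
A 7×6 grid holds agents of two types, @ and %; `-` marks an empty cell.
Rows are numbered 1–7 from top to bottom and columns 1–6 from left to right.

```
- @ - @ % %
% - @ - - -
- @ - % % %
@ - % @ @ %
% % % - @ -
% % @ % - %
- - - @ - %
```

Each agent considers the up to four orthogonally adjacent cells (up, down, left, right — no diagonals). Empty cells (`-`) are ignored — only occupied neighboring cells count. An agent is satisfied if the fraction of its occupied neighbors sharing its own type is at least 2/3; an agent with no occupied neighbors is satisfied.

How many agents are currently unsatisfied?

Row 1: (1,2)@ 0/0 ✓ · (1,4)@ 0/1 ✗ · (1,5)% 1/2 ✗ · (1,6)% 1/1 ✓
Row 2: (2,1)% 0/0 ✓ · (2,3)@ 0/0 ✓
Row 3: (3,2)@ 0/0 ✓ · (3,4)% 1/2 ✗ · (3,5)% 2/3 ✓ · (3,6)% 2/2 ✓
Row 4: (4,1)@ 0/1 ✗ · (4,3)% 1/2 ✗ · (4,4)@ 1/3 ✗ · (4,5)@ 2/4 ✗ · (4,6)% 1/2 ✗
Row 5: (5,1)% 2/3 ✓ · (5,2)% 3/3 ✓ · (5,3)% 2/3 ✓ · (5,5)@ 1/1 ✓
Row 6: (6,1)% 2/2 ✓ · (6,2)% 2/3 ✓ · (6,3)@ 0/3 ✗ · (6,4)% 0/2 ✗ · (6,6)% 1/1 ✓
Row 7: (7,4)@ 0/1 ✗ · (7,6)% 1/1 ✓
Unsatisfied: (1,4), (1,5), (3,4), (4,1), (4,3), (4,4), (4,5), (4,6), (6,3), (6,4), (7,4) — 11 in total.

11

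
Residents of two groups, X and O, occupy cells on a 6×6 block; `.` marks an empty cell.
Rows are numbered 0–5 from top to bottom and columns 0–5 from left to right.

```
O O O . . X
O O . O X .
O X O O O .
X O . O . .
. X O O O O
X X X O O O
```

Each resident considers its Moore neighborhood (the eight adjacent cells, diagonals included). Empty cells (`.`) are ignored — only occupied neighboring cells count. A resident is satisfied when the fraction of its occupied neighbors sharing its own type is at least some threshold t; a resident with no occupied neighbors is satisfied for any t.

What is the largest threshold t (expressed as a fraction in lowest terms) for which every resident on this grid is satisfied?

1/6

(0,0)O 3/3
(0,1)O 4/4
(0,2)O 3/3
(0,5)X 1/1
(1,0)O 4/5
(1,1)O 6/7
(1,3)O 4/5
(1,4)X 1/4
(2,0)O 3/5
(2,1)X 1/6
(2,2)O 5/6
(2,3)O 4/5
(2,4)O 3/4
(3,0)X 2/4
(3,1)O 3/6
(3,3)O 6/6
(4,1)X 4/6
(4,2)O 4/7
(4,3)O 5/6
(4,4)O 6/6
(4,5)O 3/3
(5,0)X 2/2
(5,1)X 3/4
(5,2)X 2/5
(5,3)O 4/5
(5,4)O 5/5
(5,5)O 3/3
The smallest same-type fraction is 1/6 at (2,1), which reduces to 1/6. Any threshold above that leaves this resident unsatisfied.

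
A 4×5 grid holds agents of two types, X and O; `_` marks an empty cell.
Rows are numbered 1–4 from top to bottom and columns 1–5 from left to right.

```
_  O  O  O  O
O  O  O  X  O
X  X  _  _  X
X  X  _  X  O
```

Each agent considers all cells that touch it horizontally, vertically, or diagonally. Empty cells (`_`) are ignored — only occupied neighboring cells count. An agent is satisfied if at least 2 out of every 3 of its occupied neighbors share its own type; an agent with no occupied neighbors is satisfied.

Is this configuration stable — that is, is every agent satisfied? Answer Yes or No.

Row 1: (1,2)O 4/4 ok · (1,3)O 4/5 ok · (1,4)O 4/5 ok · (1,5)O 2/3 ok
Row 2: (2,1)O 2/4 unhappy · (2,2)O 4/6 ok · (2,3)O 4/6 ok · (2,4)X 1/6 unhappy · (2,5)O 2/4 unhappy
Row 3: (3,1)X 3/5 unhappy · (3,2)X 3/6 unhappy · (3,5)X 2/4 unhappy
Row 4: (4,1)X 3/3 ok · (4,2)X 3/3 ok · (4,4)X 1/2 unhappy · (4,5)O 0/2 unhappy
For instance (2,1) has only 2/4 same-type neighbors, below 2/3.

No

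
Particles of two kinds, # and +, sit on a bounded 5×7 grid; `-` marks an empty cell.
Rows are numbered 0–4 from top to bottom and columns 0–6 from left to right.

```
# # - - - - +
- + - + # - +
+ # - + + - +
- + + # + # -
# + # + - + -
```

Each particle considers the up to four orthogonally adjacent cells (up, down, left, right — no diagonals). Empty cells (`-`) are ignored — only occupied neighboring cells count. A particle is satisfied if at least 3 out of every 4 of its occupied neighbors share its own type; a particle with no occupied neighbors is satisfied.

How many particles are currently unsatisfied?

18

Row 0: (0,0)# 1/1 ok · (0,1)# 1/2 unhappy · (0,6)+ 1/1 ok
Row 1: (1,1)+ 0/2 unhappy · (1,3)+ 1/2 unhappy · (1,4)# 0/2 unhappy · (1,6)+ 2/2 ok
Row 2: (2,0)+ 0/1 unhappy · (2,1)# 0/3 unhappy · (2,3)+ 2/3 unhappy · (2,4)+ 2/3 unhappy · (2,6)+ 1/1 ok
Row 3: (3,1)+ 2/3 unhappy · (3,2)+ 1/3 unhappy · (3,3)# 0/4 unhappy · (3,4)+ 1/3 unhappy · (3,5)# 0/2 unhappy
Row 4: (4,0)# 0/1 unhappy · (4,1)+ 1/3 unhappy · (4,2)# 0/3 unhappy · (4,3)+ 0/2 unhappy · (4,5)+ 0/1 unhappy
Unsatisfied: (0,1), (1,1), (1,3), (1,4), (2,0), (2,1), (2,3), (2,4), (3,1), (3,2), (3,3), (3,4), (3,5), (4,0), (4,1), (4,2), (4,3), (4,5) — 18 in total.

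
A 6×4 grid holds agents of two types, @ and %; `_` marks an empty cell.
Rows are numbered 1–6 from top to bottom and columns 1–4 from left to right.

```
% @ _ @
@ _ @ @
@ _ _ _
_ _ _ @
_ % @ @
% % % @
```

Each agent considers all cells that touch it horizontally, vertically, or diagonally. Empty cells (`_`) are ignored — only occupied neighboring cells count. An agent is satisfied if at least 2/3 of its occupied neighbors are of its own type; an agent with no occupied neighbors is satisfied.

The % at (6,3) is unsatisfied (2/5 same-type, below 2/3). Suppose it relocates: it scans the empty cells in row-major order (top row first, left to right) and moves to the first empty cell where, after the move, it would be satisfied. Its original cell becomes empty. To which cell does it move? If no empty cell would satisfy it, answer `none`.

(5,1)

Vacating (6,3). Empty cells in order:
  (1,3): 0/4 same-type → still unsatisfied.
  (2,2): 1/5 same-type → still unsatisfied.
  (3,2): 0/3 same-type → still unsatisfied.
  (3,3): 0/3 same-type → still unsatisfied.
  (3,4): 0/3 same-type → still unsatisfied.
  (4,1): 1/2 same-type → still unsatisfied.
  (4,2): 1/3 same-type → still unsatisfied.
  (4,3): 1/4 same-type → still unsatisfied.
  (5,1): 3/3 same-type → satisfied — stop here.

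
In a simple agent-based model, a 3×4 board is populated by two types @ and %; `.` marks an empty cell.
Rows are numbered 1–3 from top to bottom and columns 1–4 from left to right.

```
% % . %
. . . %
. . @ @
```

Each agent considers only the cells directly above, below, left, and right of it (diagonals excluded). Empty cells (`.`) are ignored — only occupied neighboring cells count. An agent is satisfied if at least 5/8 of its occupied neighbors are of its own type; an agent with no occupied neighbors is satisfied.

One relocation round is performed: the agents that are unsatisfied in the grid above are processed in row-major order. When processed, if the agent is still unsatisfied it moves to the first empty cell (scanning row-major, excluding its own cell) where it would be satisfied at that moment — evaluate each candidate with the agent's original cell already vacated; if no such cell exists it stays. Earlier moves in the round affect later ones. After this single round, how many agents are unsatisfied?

0

Initially unsatisfied (in order): (2,4), (3,4).
  (2,4) → (1,3).
  (3,4): now satisfied by earlier moves; stays.
Resulting grid:
% % % %
. . . .
. . @ @
All satisfied now.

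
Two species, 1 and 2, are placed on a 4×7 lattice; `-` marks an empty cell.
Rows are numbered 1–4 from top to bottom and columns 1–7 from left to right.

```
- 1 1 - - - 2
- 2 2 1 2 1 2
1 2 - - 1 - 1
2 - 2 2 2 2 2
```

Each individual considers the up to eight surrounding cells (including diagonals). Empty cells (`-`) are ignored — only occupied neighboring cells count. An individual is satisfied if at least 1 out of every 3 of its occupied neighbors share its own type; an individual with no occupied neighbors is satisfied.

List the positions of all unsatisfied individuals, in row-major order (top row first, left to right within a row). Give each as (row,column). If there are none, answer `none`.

(2,5), (3,1), (3,7)

(1,2)1 1/3 satisfied
(1,3)1 2/4 satisfied
(1,7)2 1/2 satisfied
(2,2)2 2/5 satisfied
(2,3)2 2/5 satisfied
(2,4)1 2/4 satisfied
(2,5)2 0/3 not
(2,6)1 2/5 satisfied
(2,7)2 1/3 satisfied
(3,1)1 0/3 not
(3,2)2 4/5 satisfied
(3,5)1 2/6 satisfied
(3,7)1 1/4 not
(4,1)2 1/2 satisfied
(4,3)2 2/2 satisfied
(4,4)2 2/3 satisfied
(4,5)2 2/3 satisfied
(4,6)2 2/4 satisfied
(4,7)2 1/2 satisfied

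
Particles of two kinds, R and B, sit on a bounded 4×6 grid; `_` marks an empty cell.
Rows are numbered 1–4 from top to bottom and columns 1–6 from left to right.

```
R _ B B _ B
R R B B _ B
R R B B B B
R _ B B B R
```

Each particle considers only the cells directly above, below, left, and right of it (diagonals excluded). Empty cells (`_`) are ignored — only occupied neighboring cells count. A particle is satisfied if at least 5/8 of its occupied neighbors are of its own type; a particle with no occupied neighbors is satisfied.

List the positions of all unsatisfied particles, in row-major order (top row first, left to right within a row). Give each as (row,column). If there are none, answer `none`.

(4,6)

(1,1)R 1/1 satisfied
(1,3)B 2/2 satisfied
(1,4)B 2/2 satisfied
(1,6)B 1/1 satisfied
(2,1)R 3/3 satisfied
(2,2)R 2/3 satisfied
(2,3)B 3/4 satisfied
(2,4)B 3/3 satisfied
(2,6)B 2/2 satisfied
(3,1)R 3/3 satisfied
(3,2)R 2/3 satisfied
(3,3)B 3/4 satisfied
(3,4)B 4/4 satisfied
(3,5)B 3/3 satisfied
(3,6)B 2/3 satisfied
(4,1)R 1/1 satisfied
(4,3)B 2/2 satisfied
(4,4)B 3/3 satisfied
(4,5)B 2/3 satisfied
(4,6)R 0/2 not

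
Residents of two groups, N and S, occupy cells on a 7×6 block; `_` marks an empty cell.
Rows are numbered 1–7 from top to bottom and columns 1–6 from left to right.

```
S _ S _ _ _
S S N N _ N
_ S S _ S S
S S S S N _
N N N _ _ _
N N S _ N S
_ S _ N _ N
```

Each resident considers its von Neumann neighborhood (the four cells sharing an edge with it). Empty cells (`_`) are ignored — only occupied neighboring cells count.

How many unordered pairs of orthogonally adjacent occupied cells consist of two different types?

14

Scan each occupied cell's neighbors to the right and below so each pair is counted once.
From row 1: 1 unlike of 2 pairs (running 1/2).
From row 2: 3 unlike of 6 pairs (running 4/8).
From row 3: 1 unlike of 5 pairs (running 5/13).
From row 4: 4 unlike of 7 pairs (running 9/20).
From row 5: 1 unlike of 5 pairs (running 10/25).
From row 6: 4 unlike of 5 pairs (running 14/30).
Total adjacent occupied pairs: 30; unlike-type pairs: 14.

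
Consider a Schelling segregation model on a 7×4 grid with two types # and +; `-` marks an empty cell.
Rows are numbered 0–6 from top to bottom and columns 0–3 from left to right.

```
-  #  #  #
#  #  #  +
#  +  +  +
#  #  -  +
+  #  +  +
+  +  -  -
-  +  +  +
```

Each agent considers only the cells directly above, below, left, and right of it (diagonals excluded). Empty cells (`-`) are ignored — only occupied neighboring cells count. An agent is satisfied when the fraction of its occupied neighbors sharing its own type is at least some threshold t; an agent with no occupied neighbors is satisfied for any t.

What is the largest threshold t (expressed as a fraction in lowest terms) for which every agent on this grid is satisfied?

1/4

(0,1)# 2/2
(0,2)# 3/3
(0,3)# 1/2
(1,0)# 2/2
(1,1)# 3/4
(1,2)# 2/4
(1,3)+ 1/3
(2,0)# 2/3
(2,1)+ 1/4
(2,2)+ 2/3
(2,3)+ 3/3
(3,0)# 2/3
(3,1)# 2/3
(3,3)+ 2/2
(4,0)+ 1/3
(4,1)# 1/4
(4,2)+ 1/2
(4,3)+ 2/2
(5,0)+ 2/2
(5,1)+ 2/3
(6,1)+ 2/2
(6,2)+ 2/2
(6,3)+ 1/1
The smallest same-type fraction is 1/4 at (2,1), which reduces to 1/4. Any threshold above that leaves this agent unsatisfied.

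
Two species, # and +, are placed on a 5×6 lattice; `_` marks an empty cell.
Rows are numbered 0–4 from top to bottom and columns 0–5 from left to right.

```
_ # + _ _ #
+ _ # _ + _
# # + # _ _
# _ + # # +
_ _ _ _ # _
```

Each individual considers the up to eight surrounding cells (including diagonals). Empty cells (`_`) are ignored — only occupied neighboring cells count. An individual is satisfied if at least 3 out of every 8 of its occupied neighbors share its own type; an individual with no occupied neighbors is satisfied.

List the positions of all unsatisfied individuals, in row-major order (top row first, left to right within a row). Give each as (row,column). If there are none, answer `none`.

(0,1), (0,2), (0,5), (1,0), (1,4), (2,2), (3,2), (3,5)

Row 0: (0,1)# 1/3 not · (0,2)+ 0/2 not · (0,5)# 0/1 not
Row 1: (1,0)+ 0/3 not · (1,2)# 3/5 satisfied · (1,4)+ 0/2 not
Row 2: (2,0)# 2/3 satisfied · (2,1)# 3/6 satisfied · (2,2)+ 1/5 not · (2,3)# 3/6 satisfied
Row 3: (3,0)# 2/2 satisfied · (3,2)+ 1/4 not · (3,3)# 3/5 satisfied · (3,4)# 3/4 satisfied · (3,5)+ 0/2 not
Row 4: (4,4)# 2/3 satisfied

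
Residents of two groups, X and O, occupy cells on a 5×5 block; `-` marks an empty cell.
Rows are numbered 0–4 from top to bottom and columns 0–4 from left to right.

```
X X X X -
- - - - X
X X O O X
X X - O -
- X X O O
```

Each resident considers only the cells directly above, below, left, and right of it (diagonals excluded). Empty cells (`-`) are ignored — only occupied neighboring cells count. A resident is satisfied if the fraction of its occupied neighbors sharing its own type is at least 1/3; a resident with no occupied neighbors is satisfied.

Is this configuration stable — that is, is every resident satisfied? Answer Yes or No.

Row 0: (0,0)X 1/1 ✓ · (0,1)X 2/2 ✓ · (0,2)X 2/2 ✓ · (0,3)X 1/1 ✓
Row 1: (1,4)X 1/1 ✓
Row 2: (2,0)X 2/2 ✓ · (2,1)X 2/3 ✓ · (2,2)O 1/2 ✓ · (2,3)O 2/3 ✓ · (2,4)X 1/2 ✓
Row 3: (3,0)X 2/2 ✓ · (3,1)X 3/3 ✓ · (3,3)O 2/2 ✓
Row 4: (4,1)X 2/2 ✓ · (4,2)X 1/2 ✓ · (4,3)O 2/3 ✓ · (4,4)O 1/1 ✓
All meet the threshold, so the configuration is stable.

Yes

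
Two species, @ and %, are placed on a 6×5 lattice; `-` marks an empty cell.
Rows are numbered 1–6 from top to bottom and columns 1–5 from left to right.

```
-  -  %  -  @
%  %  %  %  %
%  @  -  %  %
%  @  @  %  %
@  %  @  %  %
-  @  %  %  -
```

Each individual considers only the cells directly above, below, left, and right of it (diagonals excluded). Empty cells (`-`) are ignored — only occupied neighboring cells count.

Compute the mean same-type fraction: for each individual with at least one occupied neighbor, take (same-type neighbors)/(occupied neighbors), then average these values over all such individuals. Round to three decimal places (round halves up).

0.622

Row 1: (1,3)% 1/1 · (1,5)@ 0/1
Row 2: (2,1)% 2/2 · (2,2)% 2/3 · (2,3)% 3/3 · (2,4)% 3/3 · (2,5)% 2/3
Row 3: (3,1)% 2/3 · (3,2)@ 1/3 · (3,4)% 3/3 · (3,5)% 3/3
Row 4: (4,1)% 1/3 · (4,2)@ 2/4 · (4,3)@ 2/3 · (4,4)% 3/4 · (4,5)% 3/3
Row 5: (5,1)@ 0/2 · (5,2)% 0/4 · (5,3)@ 1/4 · (5,4)% 3/4 · (5,5)% 2/2
Row 6: (6,2)@ 0/2 · (6,3)% 1/3 · (6,4)% 2/2
Sum over 24 individuals: 1/1 + 0/1 + 2/2 + 2/3 + 3/3 + 3/3 + 2/3 + 2/3 + 1/3 + 3/3 + 3/3 + 1/3 + 2/4 + 2/3 + 3/4 + 3/3 + 0/2 + 0/4 + 1/4 + 3/4 + 2/2 + 0/2 + 1/3 + 2/2 = 179/12; mean = 179/12 ÷ 24 = 179/288 = 0.621527… → 0.622.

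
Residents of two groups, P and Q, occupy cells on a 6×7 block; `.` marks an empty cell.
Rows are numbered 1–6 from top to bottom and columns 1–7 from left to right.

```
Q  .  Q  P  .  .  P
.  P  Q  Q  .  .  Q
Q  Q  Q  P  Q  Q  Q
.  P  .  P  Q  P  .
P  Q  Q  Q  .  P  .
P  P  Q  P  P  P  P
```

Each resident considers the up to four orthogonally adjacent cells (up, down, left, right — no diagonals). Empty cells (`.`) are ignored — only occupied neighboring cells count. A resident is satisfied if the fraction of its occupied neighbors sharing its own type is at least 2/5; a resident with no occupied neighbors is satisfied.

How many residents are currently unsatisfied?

Row 1: (1,1)Q 0/0 ✓ · (1,3)Q 1/2 ✓ · (1,4)P 0/2 ✗ · (1,7)P 0/1 ✗
Row 2: (2,2)P 0/2 ✗ · (2,3)Q 3/4 ✓ · (2,4)Q 1/3 ✗ · (2,7)Q 1/2 ✓
Row 3: (3,1)Q 1/1 ✓ · (3,2)Q 2/4 ✓ · (3,3)Q 2/3 ✓ · (3,4)P 1/4 ✗ · (3,5)Q 2/3 ✓ · (3,6)Q 2/3 ✓ · (3,7)Q 2/2 ✓
Row 4: (4,2)P 0/2 ✗ · (4,4)P 1/3 ✗ · (4,5)Q 1/3 ✗ · (4,6)P 1/3 ✗
Row 5: (5,1)P 1/2 ✓ · (5,2)Q 1/4 ✗ · (5,3)Q 3/3 ✓ · (5,4)Q 1/3 ✗ · (5,6)P 2/2 ✓
Row 6: (6,1)P 2/2 ✓ · (6,2)P 1/3 ✗ · (6,3)Q 1/3 ✗ · (6,4)P 1/3 ✗ · (6,5)P 2/2 ✓ · (6,6)P 3/3 ✓ · (6,7)P 1/1 ✓
Unsatisfied: (1,4), (1,7), (2,2), (2,4), (3,4), (4,2), (4,4), (4,5), (4,6), (5,2), (5,4), (6,2), (6,3), (6,4) — 14 in total.

14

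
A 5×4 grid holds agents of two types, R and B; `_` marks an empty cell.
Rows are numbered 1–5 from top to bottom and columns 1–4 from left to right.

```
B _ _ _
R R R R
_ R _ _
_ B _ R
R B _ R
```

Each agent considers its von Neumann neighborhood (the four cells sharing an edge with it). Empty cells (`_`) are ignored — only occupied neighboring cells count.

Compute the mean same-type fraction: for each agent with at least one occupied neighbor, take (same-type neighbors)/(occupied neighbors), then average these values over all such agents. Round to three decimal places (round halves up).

Row 1: (1,1)B 0/1
Row 2: (2,1)R 1/2 · (2,2)R 3/3 · (2,3)R 2/2 · (2,4)R 1/1
Row 3: (3,2)R 1/2
Row 4: (4,2)B 1/2 · (4,4)R 1/1
Row 5: (5,1)R 0/1 · (5,2)B 1/2 · (5,4)R 1/1
Sum over 11 agents: 0/1 + 1/2 + 3/3 + 2/2 + 1/1 + 1/2 + 1/2 + 1/1 + 0/1 + 1/2 + 1/1 = 7; mean = 7 ÷ 11 = 7/11 = 0.636363… → 0.636.

0.636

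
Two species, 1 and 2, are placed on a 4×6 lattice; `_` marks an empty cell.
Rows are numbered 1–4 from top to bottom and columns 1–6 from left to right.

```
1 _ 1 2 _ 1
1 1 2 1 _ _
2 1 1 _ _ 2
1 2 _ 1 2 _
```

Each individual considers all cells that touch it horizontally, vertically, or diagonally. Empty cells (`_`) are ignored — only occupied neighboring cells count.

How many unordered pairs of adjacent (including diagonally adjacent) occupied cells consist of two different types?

Scan each occupied cell's neighbors to the right and below (and the two forward diagonals) so each pair is counted once.
From row 1: 3 unlike of 8 pairs (running 3/8).
From row 2: 6 unlike of 11 pairs (running 9/19).
From row 3: 4 unlike of 9 pairs (running 13/28).
From row 4: 2 unlike of 2 pairs (running 15/30).
Total adjacent occupied pairs: 30; unlike-type pairs: 15.

15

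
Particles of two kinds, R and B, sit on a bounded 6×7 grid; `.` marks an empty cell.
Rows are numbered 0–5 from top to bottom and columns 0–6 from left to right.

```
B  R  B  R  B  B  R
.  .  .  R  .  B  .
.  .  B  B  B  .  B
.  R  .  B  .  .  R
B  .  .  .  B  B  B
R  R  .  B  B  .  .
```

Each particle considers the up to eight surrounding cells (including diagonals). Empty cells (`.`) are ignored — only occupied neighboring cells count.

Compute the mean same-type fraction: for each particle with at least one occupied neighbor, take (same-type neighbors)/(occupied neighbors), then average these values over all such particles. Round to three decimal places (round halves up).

0.467

(0,0)B 0/1
(0,1)R 0/2
(0,2)B 0/3
(0,3)R 1/3
(0,4)B 2/4
(0,5)B 2/3
(0,6)R 0/2
(1,3)R 1/6
(1,5)B 4/5
(2,2)B 2/4
(2,3)B 3/4
(2,4)B 3/4
(2,6)B 1/2
(3,1)R 0/2
(3,3)B 4/4
(3,6)R 0/3
(4,0)B 0/3
(4,4)B 4/4
(4,5)B 3/4
(4,6)B 1/2
(5,0)R 1/2
(5,1)R 1/2
(5,3)B 2/2
(5,4)B 3/3
Sum over 24 particles: 0/1 + 0/2 + 0/3 + 1/3 + 2/4 + 2/3 + 0/2 + 1/6 + 4/5 + 2/4 + 3/4 + 3/4 + 1/2 + 0/2 + 4/4 + 0/3 + 0/3 + 4/4 + 3/4 + 1/2 + 1/2 + 1/2 + 2/2 + 3/3 = 673/60; mean = 673/60 ÷ 24 = 673/1440 = 0.467361… → 0.467.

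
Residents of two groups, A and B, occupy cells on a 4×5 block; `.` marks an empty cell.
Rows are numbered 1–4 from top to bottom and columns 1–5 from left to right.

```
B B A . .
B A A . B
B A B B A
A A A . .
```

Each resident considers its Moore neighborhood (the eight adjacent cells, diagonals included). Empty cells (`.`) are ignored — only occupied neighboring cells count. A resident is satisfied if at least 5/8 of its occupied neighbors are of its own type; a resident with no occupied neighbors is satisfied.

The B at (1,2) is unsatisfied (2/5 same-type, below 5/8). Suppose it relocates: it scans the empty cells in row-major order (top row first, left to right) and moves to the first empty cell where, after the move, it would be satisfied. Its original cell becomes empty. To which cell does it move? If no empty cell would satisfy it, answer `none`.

Vacating (1,2). Empty cells in order:
  (1,4): 1/3 same-type → still unsatisfied.
  (1,5): 1/1 same-type → satisfied — stop here.

(1,5)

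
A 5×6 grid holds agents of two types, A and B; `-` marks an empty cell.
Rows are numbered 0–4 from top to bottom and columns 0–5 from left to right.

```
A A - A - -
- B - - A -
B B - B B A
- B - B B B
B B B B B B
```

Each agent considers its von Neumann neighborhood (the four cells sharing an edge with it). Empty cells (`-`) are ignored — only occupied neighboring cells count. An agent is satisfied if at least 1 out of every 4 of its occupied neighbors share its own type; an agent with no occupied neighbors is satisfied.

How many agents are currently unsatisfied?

Row 0: (0,0)A 1/1 satisfied · (0,1)A 1/2 satisfied · (0,3)A 0/0 satisfied
Row 1: (1,1)B 1/2 satisfied · (1,4)A 0/1 not
Row 2: (2,0)B 1/1 satisfied · (2,1)B 3/3 satisfied · (2,3)B 2/2 satisfied · (2,4)B 2/4 satisfied · (2,5)A 0/2 not
Row 3: (3,1)B 2/2 satisfied · (3,3)B 3/3 satisfied · (3,4)B 4/4 satisfied · (3,5)B 2/3 satisfied
Row 4: (4,0)B 1/1 satisfied · (4,1)B 3/3 satisfied · (4,2)B 2/2 satisfied · (4,3)B 3/3 satisfied · (4,4)B 3/3 satisfied · (4,5)B 2/2 satisfied
Unsatisfied: (1,4), (2,5) — 2 in total.

2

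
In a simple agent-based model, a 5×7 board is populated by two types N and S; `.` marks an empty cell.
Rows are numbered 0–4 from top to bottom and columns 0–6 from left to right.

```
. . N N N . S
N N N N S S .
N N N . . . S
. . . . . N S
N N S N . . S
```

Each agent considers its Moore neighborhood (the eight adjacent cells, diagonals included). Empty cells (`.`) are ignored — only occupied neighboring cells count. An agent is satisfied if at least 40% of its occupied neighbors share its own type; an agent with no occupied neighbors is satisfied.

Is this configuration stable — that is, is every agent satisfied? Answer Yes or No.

Row 0: (0,2)N 4/4 satisfied · (0,3)N 4/5 satisfied · (0,4)N 2/4 satisfied · (0,6)S 1/1 satisfied
Row 1: (1,0)N 3/3 satisfied · (1,1)N 6/6 satisfied · (1,2)N 6/6 satisfied · (1,3)N 5/6 satisfied · (1,4)S 1/4 not · (1,5)S 3/4 satisfied
Row 2: (2,0)N 3/3 satisfied · (2,1)N 5/5 satisfied · (2,2)N 4/4 satisfied · (2,6)S 2/3 satisfied
Row 3: (3,5)N 0/3 not · (3,6)S 2/3 satisfied
Row 4: (4,0)N 1/1 satisfied · (4,1)N 1/2 satisfied · (4,2)S 0/2 not · (4,3)N 0/1 not · (4,6)S 1/2 satisfied
For instance (1,4) has only 1/4 same-type neighbors, below 2/5.

No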